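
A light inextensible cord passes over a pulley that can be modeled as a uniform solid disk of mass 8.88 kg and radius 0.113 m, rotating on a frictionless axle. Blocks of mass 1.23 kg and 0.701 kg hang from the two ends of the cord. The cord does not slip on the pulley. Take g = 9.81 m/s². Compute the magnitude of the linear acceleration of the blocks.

I = ½MR² = (1/2)(8.88)(0.113)² = 0.05669 kg·m².
Heavier block: m₁g − T₁ = m₁a. Lighter block: T₂ − m₂g = m₂a.
Pulley: (T₁ − T₂)R = Iα = I(a/R), so T₁ − T₂ = (I/R²)a = (1/2)M_p a = 4.440·a.
Adding the three: (m₁ − m₂)g = (m₁ + m₂ + 4.440)a, so a = (1.23 − 0.701)(9.81)/(1.23 + 0.701 + 4.440) = 0.8145 m/s².

a ≈ 0.815 m/s²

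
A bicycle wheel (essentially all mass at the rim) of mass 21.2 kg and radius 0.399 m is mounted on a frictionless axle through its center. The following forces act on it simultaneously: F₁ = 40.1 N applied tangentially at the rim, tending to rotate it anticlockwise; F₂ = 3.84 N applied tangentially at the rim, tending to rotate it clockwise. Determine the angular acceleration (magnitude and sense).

α ≈ 4.29 rad/s², anticlockwise

I = MR² = (21.2)(0.399)² = 3.375 kg·m².
Taking anticlockwise as positive: τ₁ = +(40.1)(0.399) = +16.00 N·m; τ₂ = −(3.84)(0.399) = −1.532 N·m.
Net torque τ = 14.47 N·m.
α = τ/I = 14.47/3.375 = 4.287 rad/s².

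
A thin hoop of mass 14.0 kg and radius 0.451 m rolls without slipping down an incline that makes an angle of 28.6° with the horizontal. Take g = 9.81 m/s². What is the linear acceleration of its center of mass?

a ≈ 2.35 m/s²

Translation along the incline: Mg sinθ − f = Ma.
Rotation about the center: fR = Iα with I = MR². No-slip gives a = αR, so f = (I/R²)a = M a.
Substituting: Mg sinθ = (1 + 1.000)Ma, so a = g sinθ/(1 + 1.000) = (9.81) sin 28.6° / 2.000 = 2.348 m/s².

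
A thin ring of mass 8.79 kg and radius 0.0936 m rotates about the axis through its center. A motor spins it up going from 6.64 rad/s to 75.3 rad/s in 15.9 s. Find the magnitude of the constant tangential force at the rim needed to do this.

F ≈ 3.55 N

I = MR² = (8.79)(0.0936)² = 0.07701 kg·m².
α = Δω/Δt = (75.3 − 6.64)/15.9 = 4.318 rad/s².
The required torque is τ = Iα = (0.07701)(4.318) = 0.3325 N·m.
A tangential force at the rim gives τ = FR, so F = τ/R = 0.3325/0.0936 = 3.553 N.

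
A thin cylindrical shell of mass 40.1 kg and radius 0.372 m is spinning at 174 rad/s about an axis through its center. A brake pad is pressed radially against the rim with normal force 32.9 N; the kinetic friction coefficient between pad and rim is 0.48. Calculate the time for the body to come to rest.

I = MR² = (40.1)(0.372)² = 5.549 kg·m².
Friction force f = μN = (0.48)(32.9) = 15.79 N at the rim; torque magnitude τ = fR = 5.875 N·m, opposing ω.
|α| = τ/I = 5.875/5.549 = 1.059 rad/s² (deceleration).
0 = ω₀ − |α|t ⇒ t = ω₀/|α| = 174/1.059 = 164.4 s.

t ≈ 164 s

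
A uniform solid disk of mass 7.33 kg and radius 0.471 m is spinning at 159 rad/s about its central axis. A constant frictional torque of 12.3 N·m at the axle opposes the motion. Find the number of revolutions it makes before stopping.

I = ½MR² = (1/2)(7.33)(0.471)² = 0.8130 kg·m².
The net torque has magnitude 12.3 N·m, opposing ω.
|α| = τ/I = 12.30/0.8130 = 15.13 rad/s² (deceleration).
ω² = ω₀² − 2|α|θ with ω = 0 ⇒ θ = ω₀²/(2|α|) = 835.6 rad = 133.0 rev.

≈ 133 revolutions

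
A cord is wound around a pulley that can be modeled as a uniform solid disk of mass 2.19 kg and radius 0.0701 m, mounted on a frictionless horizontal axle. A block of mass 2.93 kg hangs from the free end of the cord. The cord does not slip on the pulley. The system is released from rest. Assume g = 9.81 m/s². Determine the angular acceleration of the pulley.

α ≈ 102 rad/s²

I = ½MR² = (1/2)(2.19)(0.0701)² = 0.005381 kg·m².
Block: mg − T = ma. Pulley: TR = Iα. No-slip: a = αR, so T = (I/R²)a = 1.095·a.
Then mg = (m + 1.095)a, so a = (2.93)(9.81)/(2.93 + 1.095) = 7.141 m/s².
α = a/R = 7.141/0.0701 = 101.9 rad/s².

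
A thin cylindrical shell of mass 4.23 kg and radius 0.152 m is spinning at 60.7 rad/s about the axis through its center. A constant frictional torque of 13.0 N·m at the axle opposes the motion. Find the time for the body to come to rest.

I = MR² = (4.23)(0.152)² = 0.09773 kg·m².
The net torque has magnitude 13.0 N·m, opposing ω.
|α| = τ/I = 13.00/0.09773 = 133.0 rad/s² (deceleration).
0 = ω₀ − |α|t ⇒ t = ω₀/|α| = 60.7/133.0 = 0.4563 s.

t ≈ 0.456 s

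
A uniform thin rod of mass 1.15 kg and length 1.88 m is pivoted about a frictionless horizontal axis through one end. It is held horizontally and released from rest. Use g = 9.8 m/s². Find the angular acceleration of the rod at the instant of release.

About the pivot, I = (1/3)ML² = (1/3)(1.15)(1.88)² = 1.355 kg·m².
The weight acts at the center, a distance L/2 = 0.9400 m from the pivot; τ = Mg(L/2) = 10.59 N·m.
α = τ/I = 10.59/1.355 = 7.819 rad/s².

α ≈ 7.82 rad/s²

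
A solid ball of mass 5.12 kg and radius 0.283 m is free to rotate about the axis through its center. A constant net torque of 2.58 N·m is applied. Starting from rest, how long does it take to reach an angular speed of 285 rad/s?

t ≈ 18.1 s

I = (2/5)MR² = (2/5)(5.12)(0.283)² = 0.1640 kg·m².
α = τ/I = 2.58/0.1640 = 15.73 rad/s².
ω = αt ⇒ t = ω/α = 285/15.73 = 18.12 s.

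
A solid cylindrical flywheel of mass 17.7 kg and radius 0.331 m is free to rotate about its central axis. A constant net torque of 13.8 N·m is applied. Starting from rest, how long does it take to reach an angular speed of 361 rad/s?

t ≈ 25.4 s

I = ½MR² = (1/2)(17.7)(0.331)² = 0.9696 kg·m².
α = τ/I = 13.8/0.9696 = 14.23 rad/s².
ω = αt ⇒ t = ω/α = 361/14.23 = 25.36 s.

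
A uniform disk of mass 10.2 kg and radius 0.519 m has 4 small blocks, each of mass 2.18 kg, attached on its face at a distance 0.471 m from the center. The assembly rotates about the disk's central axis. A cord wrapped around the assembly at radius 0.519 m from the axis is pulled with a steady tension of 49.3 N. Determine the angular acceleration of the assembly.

α ≈ 7.73 rad/s²

I_disk = ½MR² = ½(10.2)(0.519)² = 1.374 kg·m².
I_blocks = 4·m·r² = 4(2.18)(0.471)² = 1.934 kg·m².
Total I = 3.308 kg·m².
τ = F r = (49.3)(0.519) = 25.59 N·m.
α = τ/I = 25.59/3.308 = 7.734 rad/s².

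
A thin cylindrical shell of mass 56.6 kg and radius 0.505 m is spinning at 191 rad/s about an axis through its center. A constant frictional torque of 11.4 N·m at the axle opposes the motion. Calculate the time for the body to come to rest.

I = MR² = (56.6)(0.505)² = 14.43 kg·m².
The net torque has magnitude 11.4 N·m, opposing ω.
|α| = τ/I = 11.40/14.43 = 0.7898 rad/s² (deceleration).
0 = ω₀ − |α|t ⇒ t = ω₀/|α| = 191/0.7898 = 241.8 s.

t ≈ 242 s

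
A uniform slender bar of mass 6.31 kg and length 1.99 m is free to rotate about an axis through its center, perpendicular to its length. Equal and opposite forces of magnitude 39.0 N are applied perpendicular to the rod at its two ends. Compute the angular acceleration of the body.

α ≈ 37.3 rad/s²

I = (1/12)ML² = (1/12)(6.31)(1.99)² = 2.082 kg·m².
The couple gives τ = F·(L/2) + F·(L/2) = F L = (39.0)(1.99) = 77.61 N·m.
From τ = Iα: α = 77.61/2.082 = 37.27 rad/s².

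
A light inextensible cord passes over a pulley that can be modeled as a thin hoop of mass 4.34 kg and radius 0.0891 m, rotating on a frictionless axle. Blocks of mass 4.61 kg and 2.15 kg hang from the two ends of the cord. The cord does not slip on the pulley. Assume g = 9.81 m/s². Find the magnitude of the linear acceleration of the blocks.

I = MR² = (4.34)(0.0891)² = 0.03445 kg·m².
Heavier block: m₁g − T₁ = m₁a. Lighter block: T₂ − m₂g = m₂a.
Pulley: (T₁ − T₂)R = Iα = I(a/R), so T₁ − T₂ = (I/R²)a = 1·M_p a = 4.340·a.
Adding the three: (m₁ − m₂)g = (m₁ + m₂ + 4.340)a, so a = (4.61 − 2.15)(9.81)/(4.61 + 2.15 + 4.340) = 2.174 m/s².

a ≈ 2.17 m/s²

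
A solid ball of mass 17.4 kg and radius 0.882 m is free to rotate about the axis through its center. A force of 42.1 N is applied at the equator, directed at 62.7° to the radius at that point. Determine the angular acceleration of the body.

I = (2/5)MR² = (2/5)(17.4)(0.882)² = 5.414 kg·m².
Only the tangential component produces torque: τ = F R sinθ = (42.1)(0.882) sin 62.7° = 33.00 N·m.
From τ = Iα: α = 33.00/5.414 = 6.094 rad/s².

α ≈ 6.09 rad/s²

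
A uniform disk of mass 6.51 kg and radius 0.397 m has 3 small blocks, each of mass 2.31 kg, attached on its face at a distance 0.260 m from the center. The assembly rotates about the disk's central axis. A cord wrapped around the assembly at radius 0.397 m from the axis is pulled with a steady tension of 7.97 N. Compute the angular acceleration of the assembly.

α ≈ 3.22 rad/s²

I_disk = ½MR² = ½(6.51)(0.397)² = 0.5130 kg·m².
I_blocks = 3·m·r² = 3(2.31)(0.260)² = 0.4685 kg·m².
Total I = 0.9815 kg·m².
τ = F r = (7.97)(0.397) = 3.164 N·m.
α = τ/I = 3.164/0.9815 = 3.224 rad/s².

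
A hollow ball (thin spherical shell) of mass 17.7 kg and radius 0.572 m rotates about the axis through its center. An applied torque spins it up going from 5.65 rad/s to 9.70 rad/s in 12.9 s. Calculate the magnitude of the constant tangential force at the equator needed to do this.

F ≈ 2.12 N

I = (2/3)MR² = (2/3)(17.7)(0.572)² = 3.861 kg·m².
α = Δω/Δt = (9.70 − 5.65)/12.9 = 0.3140 rad/s².
The required torque is τ = Iα = (3.861)(0.3140) = 1.212 N·m.
A tangential force at the equator gives τ = FR, so F = τ/R = 1.212/0.572 = 2.119 N.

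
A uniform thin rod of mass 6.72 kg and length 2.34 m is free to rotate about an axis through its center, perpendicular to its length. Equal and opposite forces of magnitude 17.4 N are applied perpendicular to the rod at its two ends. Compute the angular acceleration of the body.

I = (1/12)ML² = (1/12)(6.72)(2.34)² = 3.066 kg·m².
The couple gives τ = F·(L/2) + F·(L/2) = F L = (17.4)(2.34) = 40.72 N·m.
From τ = Iα: α = 40.72/3.066 = 13.28 rad/s².

α ≈ 13.3 rad/s²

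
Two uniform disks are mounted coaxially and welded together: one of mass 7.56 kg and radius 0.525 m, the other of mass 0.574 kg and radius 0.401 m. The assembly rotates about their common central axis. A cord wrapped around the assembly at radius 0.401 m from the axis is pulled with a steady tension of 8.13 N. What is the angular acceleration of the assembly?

α ≈ 3.00 rad/s²

I = ½M₁R₁² + ½M₂R₂² = ½(7.56)(0.525)² + ½(0.574)(0.401)² = 1.088 kg·m².
τ = F r = (8.13)(0.401) = 3.260 N·m.
α = τ/I = 3.260/1.088 = 2.996 rad/s².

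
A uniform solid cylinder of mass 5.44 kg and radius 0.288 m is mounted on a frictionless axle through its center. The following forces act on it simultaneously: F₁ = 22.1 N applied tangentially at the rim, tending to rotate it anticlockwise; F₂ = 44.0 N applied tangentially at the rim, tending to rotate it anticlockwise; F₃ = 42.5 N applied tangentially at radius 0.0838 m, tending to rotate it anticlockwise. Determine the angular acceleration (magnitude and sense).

I = ½MR² = (1/2)(5.44)(0.288)² = 0.2256 kg·m².
Taking anticlockwise as positive: τ₁ = +(22.1)(0.288) = +6.365 N·m; τ₂ = +(44.0)(0.288) = +12.67 N·m; τ₃ = +(42.5)(0.0838) = +3.562 N·m.
Net torque τ = 22.60 N·m.
α = τ/I = 22.60/0.2256 = 100.2 rad/s².

α ≈ 100 rad/s², anticlockwise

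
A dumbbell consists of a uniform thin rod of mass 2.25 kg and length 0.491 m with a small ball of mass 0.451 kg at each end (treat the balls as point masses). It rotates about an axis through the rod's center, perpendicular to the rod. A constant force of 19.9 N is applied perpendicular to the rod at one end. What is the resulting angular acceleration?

α ≈ 49.1 rad/s²

I_rod = (1/12)ML² = (1/12)(2.25)(0.491)² = 0.04520 kg·m².
I_balls = 2·m·(L/2)² = 2(0.451)(0.2455)² = 0.05436 kg·m².
Total I = 0.09957 kg·m².
τ = F·(L/2) = (19.9)(0.245) = 4.885 N·m.
α = τ/I = 4.885/0.09957 = 49.07 rad/s².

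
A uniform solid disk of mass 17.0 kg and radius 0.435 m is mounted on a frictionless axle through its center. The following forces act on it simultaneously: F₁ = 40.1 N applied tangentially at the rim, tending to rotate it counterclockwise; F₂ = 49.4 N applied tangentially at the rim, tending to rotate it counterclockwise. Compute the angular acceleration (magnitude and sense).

α ≈ 24.2 rad/s², counterclockwise

I = ½MR² = (1/2)(17.0)(0.435)² = 1.608 kg·m².
Taking counterclockwise as positive: τ₁ = +(40.1)(0.435) = +17.44 N·m; τ₂ = +(49.4)(0.435) = +21.49 N·m.
Net torque τ = 38.93 N·m.
α = τ/I = 38.93/1.608 = 24.21 rad/s².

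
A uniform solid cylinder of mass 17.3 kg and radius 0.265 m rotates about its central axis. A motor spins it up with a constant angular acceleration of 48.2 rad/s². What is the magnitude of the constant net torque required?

τ ≈ 29.3 N·m

I = ½MR² = (1/2)(17.3)(0.265)² = 0.6074 kg·m².
τ = Iα = (0.6074)(48.20) = 29.28 N·m.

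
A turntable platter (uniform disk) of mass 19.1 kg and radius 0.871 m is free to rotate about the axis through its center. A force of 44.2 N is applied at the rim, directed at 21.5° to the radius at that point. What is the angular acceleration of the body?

α ≈ 1.95 rad/s²

I = ½MR² = (1/2)(19.1)(0.871)² = 7.245 kg·m².
Only the tangential component produces torque: τ = F R sinθ = (44.2)(0.871) sin 21.5° = 14.11 N·m.
Newton's second law for rotation, τ = Iα, gives α = τ/I = 14.11/7.245 = 1.947 rad/s².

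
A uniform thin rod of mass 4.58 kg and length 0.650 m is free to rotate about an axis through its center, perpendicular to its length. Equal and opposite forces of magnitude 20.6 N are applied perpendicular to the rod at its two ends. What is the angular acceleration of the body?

α ≈ 83.0 rad/s²

I = (1/12)ML² = (1/12)(4.58)(0.650)² = 0.1613 kg·m².
The couple gives τ = F·(L/2) + F·(L/2) = F L = (20.6)(0.650) = 13.39 N·m.
From τ = Iα: α = 13.39/0.1613 = 83.04 rad/s².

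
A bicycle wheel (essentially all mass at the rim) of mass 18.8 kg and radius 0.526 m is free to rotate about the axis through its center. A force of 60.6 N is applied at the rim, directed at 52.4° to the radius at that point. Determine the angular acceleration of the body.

I = MR² = (18.8)(0.526)² = 5.202 kg·m².
Only the tangential component produces torque: τ = F R sinθ = (60.6)(0.526) sin 52.4° = 25.25 N·m.
Newton's second law for rotation, τ = Iα, gives α = τ/I = 25.25/5.202 = 4.855 rad/s².

α ≈ 4.86 rad/s²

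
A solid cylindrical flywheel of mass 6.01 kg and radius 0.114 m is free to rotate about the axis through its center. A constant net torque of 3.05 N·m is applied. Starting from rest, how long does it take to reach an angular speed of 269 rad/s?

t ≈ 3.44 s

I = ½MR² = (1/2)(6.01)(0.114)² = 0.03905 kg·m².
α = τ/I = 3.05/0.03905 = 78.10 rad/s².
ω = αt ⇒ t = ω/α = 269/78.10 = 3.444 s.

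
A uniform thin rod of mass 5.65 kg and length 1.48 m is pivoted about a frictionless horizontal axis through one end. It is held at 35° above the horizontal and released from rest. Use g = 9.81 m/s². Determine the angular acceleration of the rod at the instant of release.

About the pivot, I = (1/3)ML² = (1/3)(5.65)(1.48)² = 4.125 kg·m².
The weight acts at the center, a distance L/2 = 0.7400 m from the pivot; τ = Mg(L/2) cos 35° = 33.60 N·m.
α = τ/I = 33.60/4.125 = 8.144 rad/s².
(Equivalently α = (3g/(2L)) cos 35° = 8.144 rad/s².)

α ≈ 8.14 rad/s²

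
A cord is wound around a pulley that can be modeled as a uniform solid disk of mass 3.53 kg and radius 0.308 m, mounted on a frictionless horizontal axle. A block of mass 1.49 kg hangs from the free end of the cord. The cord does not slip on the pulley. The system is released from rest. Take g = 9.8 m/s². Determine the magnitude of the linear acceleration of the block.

I = ½MR² = (1/2)(3.53)(0.308)² = 0.1674 kg·m².
Block: mg − T = ma. Pulley: TR = Iα. No-slip: a = αR, so T = (I/R²)a = 1.765·a.
Then mg = (m + 1.765)a, so a = (1.49)(9.8)/(1.49 + 1.765) = 4.486 m/s².

a ≈ 4.49 m/s²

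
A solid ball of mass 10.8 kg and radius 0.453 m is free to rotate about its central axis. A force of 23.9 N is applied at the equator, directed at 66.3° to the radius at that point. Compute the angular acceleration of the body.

α ≈ 11.2 rad/s²

I = (2/5)MR² = (2/5)(10.8)(0.453)² = 0.8865 kg·m².
Only the tangential component produces torque: τ = F R sinθ = (23.9)(0.453) sin 66.3° = 9.914 N·m.
Newton's second law for rotation, τ = Iα, gives α = τ/I = 9.914/0.8865 = 11.18 rad/s².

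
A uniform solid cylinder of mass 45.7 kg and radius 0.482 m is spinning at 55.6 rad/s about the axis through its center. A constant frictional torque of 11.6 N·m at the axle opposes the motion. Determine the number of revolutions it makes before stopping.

≈ 113 revolutions

I = ½MR² = (1/2)(45.7)(0.482)² = 5.309 kg·m².
The net torque has magnitude 11.6 N·m, opposing ω.
|α| = τ/I = 11.60/5.309 = 2.185 rad/s² (deceleration).
ω² = ω₀² − 2|α|θ with ω = 0 ⇒ θ = ω₀²/(2|α|) = 707.4 rad = 112.6 rev.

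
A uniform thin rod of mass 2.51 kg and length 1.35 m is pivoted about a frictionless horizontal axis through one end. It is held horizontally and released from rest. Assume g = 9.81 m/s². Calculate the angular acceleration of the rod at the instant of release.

About the pivot, I = (1/3)ML² = (1/3)(2.51)(1.35)² = 1.525 kg·m².
The weight acts at the center, a distance L/2 = 0.6750 m from the pivot; τ = Mg(L/2) = 16.62 N·m.
α = τ/I = 16.62/1.525 = 10.90 rad/s².

α ≈ 10.9 rad/s²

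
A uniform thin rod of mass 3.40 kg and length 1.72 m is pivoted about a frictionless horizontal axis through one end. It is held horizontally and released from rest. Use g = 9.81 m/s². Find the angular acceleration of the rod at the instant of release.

α ≈ 8.56 rad/s²

About the pivot, I = (1/3)ML² = (1/3)(3.40)(1.72)² = 3.353 kg·m².
The weight acts at the center, a distance L/2 = 0.8600 m from the pivot; τ = Mg(L/2) = 28.68 N·m.
α = τ/I = 28.68/3.353 = 8.555 rad/s².
(Equivalently α = (3g/(2L)) = 8.555 rad/s².)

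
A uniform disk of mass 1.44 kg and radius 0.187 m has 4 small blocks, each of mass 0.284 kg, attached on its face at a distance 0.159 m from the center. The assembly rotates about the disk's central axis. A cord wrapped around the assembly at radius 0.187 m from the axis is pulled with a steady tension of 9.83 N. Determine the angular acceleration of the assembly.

I_disk = ½MR² = ½(1.44)(0.187)² = 0.02518 kg·m².
I_blocks = 4·m·r² = 4(0.284)(0.159)² = 0.02872 kg·m².
Total I = 0.05390 kg·m².
τ = F r = (9.83)(0.187) = 1.838 N·m.
α = τ/I = 1.838/0.05390 = 34.11 rad/s².

α ≈ 34.1 rad/s²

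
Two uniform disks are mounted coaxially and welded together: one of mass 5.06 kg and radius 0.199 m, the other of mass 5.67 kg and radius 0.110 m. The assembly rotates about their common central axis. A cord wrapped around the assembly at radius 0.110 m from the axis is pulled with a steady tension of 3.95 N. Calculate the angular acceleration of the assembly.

α ≈ 3.23 rad/s²

I = ½M₁R₁² + ½M₂R₂² = ½(5.06)(0.199)² + ½(5.67)(0.110)² = 0.1345 kg·m².
τ = F r = (3.95)(0.110) = 0.4345 N·m.
α = τ/I = 0.4345/0.1345 = 3.231 rad/s².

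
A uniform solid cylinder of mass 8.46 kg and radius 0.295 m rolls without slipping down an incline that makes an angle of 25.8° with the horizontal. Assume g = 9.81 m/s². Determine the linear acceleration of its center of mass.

Translation along the incline: Mg sinθ − f = Ma.
Rotation about the center: fR = Iα with I = ½MR². No-slip gives a = αR, so f = (I/R²)a = (1/2)M a.
Substituting: Mg sinθ = (1 + 0.5000)Ma, so a = g sinθ/(1 + 0.5000) = (9.81) sin 25.8° / 1.500 = 2.846 m/s².

a ≈ 2.85 m/s²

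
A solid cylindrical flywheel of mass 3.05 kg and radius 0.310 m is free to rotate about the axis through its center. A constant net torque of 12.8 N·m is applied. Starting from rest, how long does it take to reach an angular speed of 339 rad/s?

t ≈ 3.88 s

I = ½MR² = (1/2)(3.05)(0.310)² = 0.1466 kg·m².
α = τ/I = 12.8/0.1466 = 87.34 rad/s².
ω = αt ⇒ t = ω/α = 339/87.34 = 3.881 s.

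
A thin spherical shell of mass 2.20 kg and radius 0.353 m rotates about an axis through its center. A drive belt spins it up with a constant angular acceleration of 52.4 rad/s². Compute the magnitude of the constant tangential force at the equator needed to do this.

I = (2/3)MR² = (2/3)(2.20)(0.353)² = 0.1828 kg·m².
The required torque is τ = Iα = (0.1828)(52.40) = 9.577 N·m.
A tangential force at the equator gives τ = FR, so F = τ/R = 9.577/0.353 = 27.13 N.

F ≈ 27.1 N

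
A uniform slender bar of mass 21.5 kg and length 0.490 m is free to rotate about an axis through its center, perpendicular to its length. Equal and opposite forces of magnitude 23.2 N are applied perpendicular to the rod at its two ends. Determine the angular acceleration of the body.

I = (1/12)ML² = (1/12)(21.5)(0.490)² = 0.4302 kg·m².
The couple gives τ = F·(L/2) + F·(L/2) = F L = (23.2)(0.490) = 11.37 N·m.
From τ = Iα: α = 11.37/0.4302 = 26.43 rad/s².

α ≈ 26.4 rad/s²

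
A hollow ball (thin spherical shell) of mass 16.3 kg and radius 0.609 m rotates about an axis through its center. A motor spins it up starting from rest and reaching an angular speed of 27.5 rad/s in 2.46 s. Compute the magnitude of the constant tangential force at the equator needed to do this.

I = (2/3)MR² = (2/3)(16.3)(0.609)² = 4.030 kg·m².
α = Δω/Δt = (27.5 − 0)/2.46 = 11.18 rad/s².
The required torque is τ = Iα = (4.030)(11.18) = 45.05 N·m.
A tangential force at the equator gives τ = FR, so F = τ/R = 45.05/0.609 = 73.98 N.

F ≈ 74.0 N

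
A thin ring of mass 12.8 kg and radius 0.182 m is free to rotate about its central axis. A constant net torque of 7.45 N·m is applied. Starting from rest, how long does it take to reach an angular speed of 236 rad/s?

t ≈ 13.4 s

I = MR² = (12.8)(0.182)² = 0.4240 kg·m².
α = τ/I = 7.45/0.4240 = 17.57 rad/s².
ω = αt ⇒ t = ω/α = 236/17.57 = 13.43 s.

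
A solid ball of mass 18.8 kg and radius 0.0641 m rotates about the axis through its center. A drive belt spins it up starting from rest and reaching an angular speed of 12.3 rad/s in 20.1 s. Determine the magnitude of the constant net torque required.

I = (2/5)MR² = (2/5)(18.8)(0.0641)² = 0.03090 kg·m².
α = Δω/Δt = (12.3 − 0)/20.1 = 0.6119 rad/s².
τ = Iα = (0.03090)(0.6119) = 0.01891 N·m.

τ ≈ 0.0189 N·m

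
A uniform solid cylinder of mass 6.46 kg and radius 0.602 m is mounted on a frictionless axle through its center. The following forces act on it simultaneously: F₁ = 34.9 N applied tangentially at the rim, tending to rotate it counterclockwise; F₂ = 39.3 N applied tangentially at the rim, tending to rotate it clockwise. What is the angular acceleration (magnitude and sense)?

I = ½MR² = (1/2)(6.46)(0.602)² = 1.171 kg·m².
Taking counterclockwise as positive: τ₁ = +(34.9)(0.602) = +21.01 N·m; τ₂ = −(39.3)(0.602) = −23.66 N·m.
Net torque τ = -2.649 N·m.
α = τ/I = -2.649/1.171 = -2.263 rad/s².

α ≈ 2.26 rad/s², clockwise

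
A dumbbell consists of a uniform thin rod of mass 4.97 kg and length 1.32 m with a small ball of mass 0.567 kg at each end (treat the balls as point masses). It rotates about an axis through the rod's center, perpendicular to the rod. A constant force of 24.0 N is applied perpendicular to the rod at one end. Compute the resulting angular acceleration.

α ≈ 13.0 rad/s²

I_rod = (1/12)ML² = (1/12)(4.97)(1.32)² = 0.7216 kg·m².
I_balls = 2·m·(L/2)² = 2(0.567)(0.6600)² = 0.4940 kg·m².
Total I = 1.216 kg·m².
τ = F·(L/2) = (24.0)(0.660) = 15.84 N·m.
α = τ/I = 15.84/1.216 = 13.03 rad/s².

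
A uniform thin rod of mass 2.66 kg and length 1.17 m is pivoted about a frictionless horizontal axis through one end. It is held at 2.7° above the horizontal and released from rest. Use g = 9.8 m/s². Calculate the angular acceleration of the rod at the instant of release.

α ≈ 12.6 rad/s²

About the pivot, I = (1/3)ML² = (1/3)(2.66)(1.17)² = 1.214 kg·m².
The weight acts at the center, a distance L/2 = 0.5850 m from the pivot; τ = Mg(L/2) cos 2.7° = 15.23 N·m.
α = τ/I = 15.23/1.214 = 12.55 rad/s².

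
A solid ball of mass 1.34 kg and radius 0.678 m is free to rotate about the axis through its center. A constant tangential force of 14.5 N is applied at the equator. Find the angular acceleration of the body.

α ≈ 39.9 rad/s²

I = (2/5)MR² = (2/5)(1.34)(0.678)² = 0.2464 kg·m².
τ = F R = (14.5)(0.678) = 9.831 N·m.
Newton's second law for rotation, τ = Iα, gives α = τ/I = 9.831/0.2464 = 39.90 rad/s².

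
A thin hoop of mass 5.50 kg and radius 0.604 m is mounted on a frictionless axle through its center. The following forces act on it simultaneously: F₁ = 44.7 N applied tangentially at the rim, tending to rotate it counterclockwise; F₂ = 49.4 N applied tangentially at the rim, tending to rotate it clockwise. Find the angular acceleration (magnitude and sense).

α ≈ 1.41 rad/s², clockwise

I = MR² = (5.50)(0.604)² = 2.006 kg·m².
Taking counterclockwise as positive: τ₁ = +(44.7)(0.604) = +27.00 N·m; τ₂ = −(49.4)(0.604) = −29.84 N·m.
Net torque τ = -2.839 N·m.
α = τ/I = -2.839/2.006 = -1.415 rad/s².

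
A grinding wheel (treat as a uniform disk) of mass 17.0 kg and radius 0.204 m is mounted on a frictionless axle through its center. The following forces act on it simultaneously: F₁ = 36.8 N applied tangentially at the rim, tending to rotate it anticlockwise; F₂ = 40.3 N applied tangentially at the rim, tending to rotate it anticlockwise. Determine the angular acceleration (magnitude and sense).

I = ½MR² = (1/2)(17.0)(0.204)² = 0.3537 kg·m².
Taking anticlockwise as positive: τ₁ = +(36.8)(0.204) = +7.507 N·m; τ₂ = +(40.3)(0.204) = +8.221 N·m.
Net torque τ = 15.73 N·m.
α = τ/I = 15.73/0.3537 = 44.46 rad/s².

α ≈ 44.5 rad/s², anticlockwise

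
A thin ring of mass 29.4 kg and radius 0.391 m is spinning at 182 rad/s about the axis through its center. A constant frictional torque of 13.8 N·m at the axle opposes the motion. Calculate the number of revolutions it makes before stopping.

≈ 859 revolutions

I = MR² = (29.4)(0.391)² = 4.495 kg·m².
The net torque has magnitude 13.8 N·m, opposing ω.
|α| = τ/I = 13.80/4.495 = 3.070 rad/s² (deceleration).
ω² = ω₀² − 2|α|θ with ω = 0 ⇒ θ = ω₀²/(2|α|) = 5394 rad = 858.5 rev.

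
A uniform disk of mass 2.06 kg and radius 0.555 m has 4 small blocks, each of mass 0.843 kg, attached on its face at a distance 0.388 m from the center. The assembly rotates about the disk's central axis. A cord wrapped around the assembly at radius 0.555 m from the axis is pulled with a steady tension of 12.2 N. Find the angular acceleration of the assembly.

α ≈ 8.21 rad/s²

I_disk = ½MR² = ½(2.06)(0.555)² = 0.3173 kg·m².
I_blocks = 4·m·r² = 4(0.843)(0.388)² = 0.5076 kg·m².
Total I = 0.8249 kg·m².
τ = F r = (12.2)(0.555) = 6.771 N·m.
α = τ/I = 6.771/0.8249 = 8.208 rad/s².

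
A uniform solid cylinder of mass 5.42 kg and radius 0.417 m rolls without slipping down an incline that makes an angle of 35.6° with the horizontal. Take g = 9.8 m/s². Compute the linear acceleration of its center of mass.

Translation along the incline: Mg sinθ − f = Ma.
Rotation about the center: fR = Iα with I = ½MR². No-slip gives a = αR, so f = (I/R²)a = (1/2)M a.
Substituting: Mg sinθ = (1 + 0.5000)Ma, so a = g sinθ/(1 + 0.5000) = (9.8) sin 35.6° / 1.500 = 3.803 m/s².

a ≈ 3.80 m/s²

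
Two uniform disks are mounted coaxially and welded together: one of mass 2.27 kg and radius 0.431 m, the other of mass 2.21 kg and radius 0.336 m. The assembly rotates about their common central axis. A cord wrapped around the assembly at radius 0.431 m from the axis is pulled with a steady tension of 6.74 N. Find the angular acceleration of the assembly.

α ≈ 8.66 rad/s²

I = ½M₁R₁² + ½M₂R₂² = ½(2.27)(0.431)² + ½(2.21)(0.336)² = 0.3356 kg·m².
τ = F r = (6.74)(0.431) = 2.905 N·m.
α = τ/I = 2.905/0.3356 = 8.656 rad/s².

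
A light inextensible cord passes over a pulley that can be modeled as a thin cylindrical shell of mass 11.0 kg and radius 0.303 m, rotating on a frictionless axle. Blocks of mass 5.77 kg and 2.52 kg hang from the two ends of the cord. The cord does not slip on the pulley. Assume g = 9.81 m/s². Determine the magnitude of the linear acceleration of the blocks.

a ≈ 1.65 m/s²

I = MR² = (11.0)(0.303)² = 1.010 kg·m².
Heavier block: m₁g − T₁ = m₁a. Lighter block: T₂ − m₂g = m₂a.
Pulley: (T₁ − T₂)R = Iα = I(a/R), so T₁ − T₂ = (I/R²)a = 1·M_p a = 11.00·a.
Adding the three: (m₁ − m₂)g = (m₁ + m₂ + 11.00)a, so a = (5.77 − 2.52)(9.81)/(5.77 + 2.52 + 11.00) = 1.653 m/s².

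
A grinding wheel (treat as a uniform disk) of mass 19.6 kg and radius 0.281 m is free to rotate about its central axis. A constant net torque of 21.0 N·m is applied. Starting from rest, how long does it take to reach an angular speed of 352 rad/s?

t ≈ 13.0 s

I = ½MR² = (1/2)(19.6)(0.281)² = 0.7738 kg·m².
α = τ/I = 21.0/0.7738 = 27.14 rad/s².
ω = αt ⇒ t = ω/α = 352/27.14 = 12.97 s.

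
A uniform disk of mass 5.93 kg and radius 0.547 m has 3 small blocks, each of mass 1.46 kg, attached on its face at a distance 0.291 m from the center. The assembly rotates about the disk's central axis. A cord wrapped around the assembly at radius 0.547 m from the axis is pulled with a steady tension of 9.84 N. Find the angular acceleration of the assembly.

I_disk = ½MR² = ½(5.93)(0.547)² = 0.8872 kg·m².
I_blocks = 3·m·r² = 3(1.46)(0.291)² = 0.3709 kg·m².
Total I = 1.258 kg·m².
τ = F r = (9.84)(0.547) = 5.382 N·m.
α = τ/I = 5.382/1.258 = 4.278 rad/s².

α ≈ 4.28 rad/s²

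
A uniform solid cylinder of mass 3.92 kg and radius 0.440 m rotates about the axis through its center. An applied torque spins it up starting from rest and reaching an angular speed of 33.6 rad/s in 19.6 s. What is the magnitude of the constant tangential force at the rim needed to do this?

F ≈ 1.48 N

I = ½MR² = (1/2)(3.92)(0.440)² = 0.3795 kg·m².
α = Δω/Δt = (33.6 − 0)/19.6 = 1.714 rad/s².
The required torque is τ = Iα = (0.3795)(1.714) = 0.6505 N·m.
A tangential force at the rim gives τ = FR, so F = τ/R = 0.6505/0.440 = 1.478 N.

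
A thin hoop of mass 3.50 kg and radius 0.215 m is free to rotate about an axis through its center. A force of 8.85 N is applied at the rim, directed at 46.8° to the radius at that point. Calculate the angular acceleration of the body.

I = MR² = (3.50)(0.215)² = 0.1618 kg·m².
Only the tangential component produces torque: τ = F R sinθ = (8.85)(0.215) sin 46.8° = 1.387 N·m.
Newton's second law for rotation, τ = Iα, gives α = τ/I = 1.387/0.1618 = 8.573 rad/s².

α ≈ 8.57 rad/s²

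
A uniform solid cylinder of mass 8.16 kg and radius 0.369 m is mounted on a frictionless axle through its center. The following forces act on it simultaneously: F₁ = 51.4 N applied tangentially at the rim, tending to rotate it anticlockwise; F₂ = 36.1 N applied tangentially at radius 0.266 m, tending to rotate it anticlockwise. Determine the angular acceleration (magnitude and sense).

I = ½MR² = (1/2)(8.16)(0.369)² = 0.5555 kg·m².
Taking anticlockwise as positive: τ₁ = +(51.4)(0.369) = +18.97 N·m; τ₂ = +(36.1)(0.266) = +9.603 N·m.
Net torque τ = 28.57 N·m.
α = τ/I = 28.57/0.5555 = 51.43 rad/s².

α ≈ 51.4 rad/s², anticlockwise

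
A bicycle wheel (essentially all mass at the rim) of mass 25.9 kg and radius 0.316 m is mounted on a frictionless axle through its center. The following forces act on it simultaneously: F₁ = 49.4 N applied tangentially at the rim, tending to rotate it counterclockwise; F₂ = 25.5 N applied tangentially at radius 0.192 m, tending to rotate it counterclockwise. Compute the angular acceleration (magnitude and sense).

I = MR² = (25.9)(0.316)² = 2.586 kg·m².
Taking counterclockwise as positive: τ₁ = +(49.4)(0.316) = +15.61 N·m; τ₂ = +(25.5)(0.192) = +4.896 N·m.
Net torque τ = 20.51 N·m.
α = τ/I = 20.51/2.586 = 7.929 rad/s².

α ≈ 7.93 rad/s², counterclockwise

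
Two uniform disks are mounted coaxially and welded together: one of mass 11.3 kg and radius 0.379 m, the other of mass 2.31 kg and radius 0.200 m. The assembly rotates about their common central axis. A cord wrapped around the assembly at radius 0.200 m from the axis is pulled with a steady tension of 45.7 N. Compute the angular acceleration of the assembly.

I = ½M₁R₁² + ½M₂R₂² = ½(11.3)(0.379)² + ½(2.31)(0.200)² = 0.8578 kg·m².
τ = F r = (45.7)(0.200) = 9.140 N·m.
α = τ/I = 9.140/0.8578 = 10.66 rad/s².

α ≈ 10.7 rad/s²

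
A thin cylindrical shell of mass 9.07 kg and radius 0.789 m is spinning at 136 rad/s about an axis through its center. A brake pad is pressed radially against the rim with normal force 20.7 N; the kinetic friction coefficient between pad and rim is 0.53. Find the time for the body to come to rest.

I = MR² = (9.07)(0.789)² = 5.646 kg·m².
Friction force f = μN = (0.53)(20.7) = 10.97 N at the rim; torque magnitude τ = fR = 8.656 N·m, opposing ω.
|α| = τ/I = 8.656/5.646 = 1.533 rad/s² (deceleration).
0 = ω₀ − |α|t ⇒ t = ω₀/|α| = 136/1.533 = 88.71 s.

t ≈ 88.7 s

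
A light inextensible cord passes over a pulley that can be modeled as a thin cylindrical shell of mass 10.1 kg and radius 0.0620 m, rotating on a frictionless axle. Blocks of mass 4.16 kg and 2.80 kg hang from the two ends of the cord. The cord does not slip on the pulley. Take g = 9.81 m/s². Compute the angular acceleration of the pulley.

I = MR² = (10.1)(0.0620)² = 0.03882 kg·m².
Heavier block: m₁g − T₁ = m₁a. Lighter block: T₂ − m₂g = m₂a.
Pulley: (T₁ − T₂)R = Iα = I(a/R), so T₁ − T₂ = (I/R²)a = 1·M_p a = 10.10·a.
Adding the three: (m₁ − m₂)g = (m₁ + m₂ + 10.10)a, so a = (4.16 − 2.80)(9.81)/(4.16 + 2.80 + 10.10) = 0.7820 m/s².
α = a/R = 0.7820/0.0620 = 12.61 rad/s².

α ≈ 12.6 rad/s²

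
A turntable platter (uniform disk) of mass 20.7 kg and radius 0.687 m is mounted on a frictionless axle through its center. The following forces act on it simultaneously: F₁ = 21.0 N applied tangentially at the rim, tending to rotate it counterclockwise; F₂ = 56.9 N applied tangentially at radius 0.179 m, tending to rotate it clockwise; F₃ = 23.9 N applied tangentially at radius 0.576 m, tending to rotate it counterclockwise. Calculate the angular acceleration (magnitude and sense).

I = ½MR² = (1/2)(20.7)(0.687)² = 4.885 kg·m².
Taking counterclockwise as positive: τ₁ = +(21.0)(0.687) = +14.43 N·m; τ₂ = −(56.9)(0.179) = −10.19 N·m; τ₃ = +(23.9)(0.576) = +13.77 N·m.
Net torque τ = 18.01 N·m.
α = τ/I = 18.01/4.885 = 3.687 rad/s².

α ≈ 3.69 rad/s², counterclockwise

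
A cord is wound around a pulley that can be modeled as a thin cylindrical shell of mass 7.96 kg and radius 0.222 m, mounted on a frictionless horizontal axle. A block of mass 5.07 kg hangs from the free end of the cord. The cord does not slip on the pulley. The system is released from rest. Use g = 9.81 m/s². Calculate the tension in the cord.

T ≈ 30.4 N

I = MR² = (7.96)(0.222)² = 0.3923 kg·m².
Block: mg − T = ma. Pulley: TR = Iα. No-slip: a = αR, so T = (I/R²)a = 7.960·a.
Then mg = (m + 7.960)a, so a = (5.07)(9.81)/(5.07 + 7.960) = 3.817 m/s².
T = 7.960·a = 30.38 N.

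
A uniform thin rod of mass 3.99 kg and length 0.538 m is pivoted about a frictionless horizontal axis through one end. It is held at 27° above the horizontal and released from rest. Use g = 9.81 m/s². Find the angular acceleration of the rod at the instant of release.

α ≈ 24.4 rad/s²

About the pivot, I = (1/3)ML² = (1/3)(3.99)(0.538)² = 0.3850 kg·m².
The weight acts at the center, a distance L/2 = 0.2690 m from the pivot; τ = Mg(L/2) cos 27° = 9.382 N·m.
α = τ/I = 9.382/0.3850 = 24.37 rad/s².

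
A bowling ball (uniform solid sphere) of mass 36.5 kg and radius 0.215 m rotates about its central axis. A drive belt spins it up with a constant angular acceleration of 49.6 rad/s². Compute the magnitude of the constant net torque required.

τ ≈ 33.5 N·m

I = (2/5)MR² = (2/5)(36.5)(0.215)² = 0.6749 kg·m².
τ = Iα = (0.6749)(49.60) = 33.47 N·m.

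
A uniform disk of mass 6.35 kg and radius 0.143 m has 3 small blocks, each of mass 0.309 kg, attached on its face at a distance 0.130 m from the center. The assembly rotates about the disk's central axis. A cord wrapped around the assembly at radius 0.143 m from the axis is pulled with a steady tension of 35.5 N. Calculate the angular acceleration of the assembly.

α ≈ 63.0 rad/s²

I_disk = ½MR² = ½(6.35)(0.143)² = 0.06493 kg·m².
I_blocks = 3·m·r² = 3(0.309)(0.130)² = 0.01567 kg·m².
Total I = 0.08059 kg·m².
τ = F r = (35.5)(0.143) = 5.076 N·m.
α = τ/I = 5.076/0.08059 = 62.99 rad/s².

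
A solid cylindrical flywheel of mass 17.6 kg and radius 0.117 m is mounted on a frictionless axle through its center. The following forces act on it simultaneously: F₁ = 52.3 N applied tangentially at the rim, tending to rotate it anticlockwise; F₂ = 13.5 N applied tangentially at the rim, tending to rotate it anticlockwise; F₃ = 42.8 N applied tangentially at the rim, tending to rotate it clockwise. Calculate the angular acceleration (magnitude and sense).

α ≈ 22.3 rad/s², anticlockwise

I = ½MR² = (1/2)(17.6)(0.117)² = 0.1205 kg·m².
Taking anticlockwise as positive: τ₁ = +(52.3)(0.117) = +6.119 N·m; τ₂ = +(13.5)(0.117) = +1.580 N·m; τ₃ = −(42.8)(0.117) = −5.008 N·m.
Net torque τ = 2.691 N·m.
α = τ/I = 2.691/0.1205 = 22.34 rad/s².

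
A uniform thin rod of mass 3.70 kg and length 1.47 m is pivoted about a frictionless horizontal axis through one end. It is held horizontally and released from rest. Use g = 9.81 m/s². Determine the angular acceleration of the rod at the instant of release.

α ≈ 10.0 rad/s²

About the pivot, I = (1/3)ML² = (1/3)(3.70)(1.47)² = 2.665 kg·m².
The weight acts at the center, a distance L/2 = 0.7350 m from the pivot; τ = Mg(L/2) = 26.68 N·m.
α = τ/I = 26.68/2.665 = 10.01 rad/s².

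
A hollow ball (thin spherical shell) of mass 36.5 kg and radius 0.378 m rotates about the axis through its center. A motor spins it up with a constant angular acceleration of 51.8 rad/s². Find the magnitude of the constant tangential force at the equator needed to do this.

F ≈ 476 N

I = (2/3)MR² = (2/3)(36.5)(0.378)² = 3.477 kg·m².
The required torque is τ = Iα = (3.477)(51.80) = 180.1 N·m.
A tangential force at the equator gives τ = FR, so F = τ/R = 180.1/0.378 = 476.5 N.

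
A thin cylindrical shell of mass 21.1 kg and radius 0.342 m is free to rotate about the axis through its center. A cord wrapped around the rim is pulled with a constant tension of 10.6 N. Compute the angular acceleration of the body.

α ≈ 1.47 rad/s²

I = MR² = (21.1)(0.342)² = 2.468 kg·m².
τ = F R = (10.6)(0.342) = 3.625 N·m.
From τ = Iα: α = 3.625/2.468 = 1.469 rad/s².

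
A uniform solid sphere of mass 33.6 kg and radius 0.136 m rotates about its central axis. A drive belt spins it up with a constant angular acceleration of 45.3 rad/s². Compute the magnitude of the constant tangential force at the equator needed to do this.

I = (2/5)MR² = (2/5)(33.6)(0.136)² = 0.2486 kg·m².
The required torque is τ = Iα = (0.2486)(45.30) = 11.26 N·m.
A tangential force at the equator gives τ = FR, so F = τ/R = 11.26/0.136 = 82.80 N.

F ≈ 82.8 N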